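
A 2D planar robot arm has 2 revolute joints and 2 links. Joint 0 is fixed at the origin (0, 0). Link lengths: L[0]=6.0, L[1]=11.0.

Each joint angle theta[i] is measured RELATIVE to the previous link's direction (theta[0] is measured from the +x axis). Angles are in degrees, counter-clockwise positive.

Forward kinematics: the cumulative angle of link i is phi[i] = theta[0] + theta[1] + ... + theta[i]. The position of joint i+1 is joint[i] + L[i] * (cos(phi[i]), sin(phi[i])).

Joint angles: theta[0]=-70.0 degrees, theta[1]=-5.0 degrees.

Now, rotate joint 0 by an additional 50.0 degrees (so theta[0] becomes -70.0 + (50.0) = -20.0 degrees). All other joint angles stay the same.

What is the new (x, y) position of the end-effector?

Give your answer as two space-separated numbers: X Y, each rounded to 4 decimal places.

Answer: 15.6075 -6.7009

Derivation:
joint[0] = (0.0000, 0.0000)  (base)
link 0: phi[0] = -20 = -20 deg
  cos(-20 deg) = 0.9397, sin(-20 deg) = -0.3420
  joint[1] = (0.0000, 0.0000) + 6 * (0.9397, -0.3420) = (0.0000 + 5.6382, 0.0000 + -2.0521) = (5.6382, -2.0521)
link 1: phi[1] = -20 + -5 = -25 deg
  cos(-25 deg) = 0.9063, sin(-25 deg) = -0.4226
  joint[2] = (5.6382, -2.0521) + 11 * (0.9063, -0.4226) = (5.6382 + 9.9694, -2.0521 + -4.6488) = (15.6075, -6.7009)
End effector: (15.6075, -6.7009)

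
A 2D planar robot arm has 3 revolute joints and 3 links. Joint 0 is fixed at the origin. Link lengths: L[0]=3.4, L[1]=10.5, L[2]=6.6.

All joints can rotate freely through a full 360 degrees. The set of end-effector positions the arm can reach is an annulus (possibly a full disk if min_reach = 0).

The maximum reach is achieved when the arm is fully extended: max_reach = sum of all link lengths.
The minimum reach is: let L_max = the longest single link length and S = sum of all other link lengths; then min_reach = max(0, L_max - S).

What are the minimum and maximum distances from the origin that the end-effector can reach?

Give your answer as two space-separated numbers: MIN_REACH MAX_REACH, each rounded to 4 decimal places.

Answer: 0.5000 20.5000

Derivation:
Link lengths: [3.4, 10.5, 6.6]
max_reach = 3.4 + 10.5 + 6.6 = 20.5
L_max = max([3.4, 10.5, 6.6]) = 10.5
S (sum of others) = 20.5 - 10.5 = 10
min_reach = max(0, 10.5 - 10) = max(0, 0.5) = 0.5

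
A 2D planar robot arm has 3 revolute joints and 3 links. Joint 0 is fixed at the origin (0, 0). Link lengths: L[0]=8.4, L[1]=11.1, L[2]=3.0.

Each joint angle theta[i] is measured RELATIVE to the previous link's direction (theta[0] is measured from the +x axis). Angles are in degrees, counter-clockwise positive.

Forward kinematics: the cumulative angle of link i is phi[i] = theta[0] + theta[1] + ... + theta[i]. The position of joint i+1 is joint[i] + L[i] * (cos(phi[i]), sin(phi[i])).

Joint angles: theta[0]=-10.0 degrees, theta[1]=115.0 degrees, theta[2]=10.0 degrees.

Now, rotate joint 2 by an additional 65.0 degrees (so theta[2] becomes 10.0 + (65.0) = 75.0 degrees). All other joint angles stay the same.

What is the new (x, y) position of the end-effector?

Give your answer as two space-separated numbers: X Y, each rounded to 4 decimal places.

joint[0] = (0.0000, 0.0000)  (base)
link 0: phi[0] = -10 = -10 deg
  cos(-10 deg) = 0.9848, sin(-10 deg) = -0.1736
  joint[1] = (0.0000, 0.0000) + 8.4 * (0.9848, -0.1736) = (0.0000 + 8.2724, 0.0000 + -1.4586) = (8.2724, -1.4586)
link 1: phi[1] = -10 + 115 = 105 deg
  cos(105 deg) = -0.2588, sin(105 deg) = 0.9659
  joint[2] = (8.2724, -1.4586) + 11.1 * (-0.2588, 0.9659) = (8.2724 + -2.8729, -1.4586 + 10.7218) = (5.3995, 9.2631)
link 2: phi[2] = -10 + 115 + 75 = 180 deg
  cos(180 deg) = -1.0000, sin(180 deg) = 0.0000
  joint[3] = (5.3995, 9.2631) + 3 * (-1.0000, 0.0000) = (5.3995 + -3.0000, 9.2631 + 0.0000) = (2.3995, 9.2631)
End effector: (2.3995, 9.2631)

Answer: 2.3995 9.2631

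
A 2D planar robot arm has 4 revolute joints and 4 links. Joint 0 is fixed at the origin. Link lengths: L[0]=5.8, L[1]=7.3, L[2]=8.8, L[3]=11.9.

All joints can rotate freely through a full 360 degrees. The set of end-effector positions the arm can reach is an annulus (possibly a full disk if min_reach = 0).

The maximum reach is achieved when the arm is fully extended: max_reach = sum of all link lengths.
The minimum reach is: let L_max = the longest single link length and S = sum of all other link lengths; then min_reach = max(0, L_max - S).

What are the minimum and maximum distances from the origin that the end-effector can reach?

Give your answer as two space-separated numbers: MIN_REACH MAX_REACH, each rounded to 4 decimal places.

Link lengths: [5.8, 7.3, 8.8, 11.9]
max_reach = 5.8 + 7.3 + 8.8 + 11.9 = 33.8
L_max = max([5.8, 7.3, 8.8, 11.9]) = 11.9
S (sum of others) = 33.8 - 11.9 = 21.9
min_reach = max(0, 11.9 - 21.9) = max(0, -10) = 0

Answer: 0.0000 33.8000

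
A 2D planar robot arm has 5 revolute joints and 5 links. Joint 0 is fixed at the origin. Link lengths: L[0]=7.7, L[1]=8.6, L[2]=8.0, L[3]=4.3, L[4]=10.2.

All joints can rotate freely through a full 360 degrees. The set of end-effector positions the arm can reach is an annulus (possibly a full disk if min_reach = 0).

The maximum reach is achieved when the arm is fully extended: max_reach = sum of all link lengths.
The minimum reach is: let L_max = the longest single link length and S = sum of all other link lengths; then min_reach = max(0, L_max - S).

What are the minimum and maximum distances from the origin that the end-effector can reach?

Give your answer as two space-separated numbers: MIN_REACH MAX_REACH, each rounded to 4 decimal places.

Link lengths: [7.7, 8.6, 8.0, 4.3, 10.2]
max_reach = 7.7 + 8.6 + 8 + 4.3 + 10.2 = 38.8
L_max = max([7.7, 8.6, 8.0, 4.3, 10.2]) = 10.2
S (sum of others) = 38.8 - 10.2 = 28.6
min_reach = max(0, 10.2 - 28.6) = max(0, -18.4) = 0

Answer: 0.0000 38.8000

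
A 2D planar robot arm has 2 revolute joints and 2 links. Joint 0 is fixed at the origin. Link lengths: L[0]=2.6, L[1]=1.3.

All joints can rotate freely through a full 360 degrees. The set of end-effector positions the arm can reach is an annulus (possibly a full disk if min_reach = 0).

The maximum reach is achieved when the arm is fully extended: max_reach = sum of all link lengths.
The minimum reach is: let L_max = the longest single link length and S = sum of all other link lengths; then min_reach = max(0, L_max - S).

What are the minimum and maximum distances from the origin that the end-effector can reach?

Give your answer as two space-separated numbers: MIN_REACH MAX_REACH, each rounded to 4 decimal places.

Link lengths: [2.6, 1.3]
max_reach = 2.6 + 1.3 = 3.9
L_max = max([2.6, 1.3]) = 2.6
S (sum of others) = 3.9 - 2.6 = 1.3
min_reach = max(0, 2.6 - 1.3) = max(0, 1.3) = 1.3

Answer: 1.3000 3.9000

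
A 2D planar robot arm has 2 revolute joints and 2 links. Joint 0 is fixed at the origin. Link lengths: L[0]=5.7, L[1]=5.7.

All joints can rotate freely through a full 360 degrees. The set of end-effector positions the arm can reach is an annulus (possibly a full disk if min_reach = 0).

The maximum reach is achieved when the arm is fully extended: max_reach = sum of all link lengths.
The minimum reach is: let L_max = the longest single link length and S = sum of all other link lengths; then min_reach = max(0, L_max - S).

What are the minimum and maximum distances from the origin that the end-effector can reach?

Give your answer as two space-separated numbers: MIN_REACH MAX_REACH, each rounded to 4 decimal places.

Link lengths: [5.7, 5.7]
max_reach = 5.7 + 5.7 = 11.4
L_max = max([5.7, 5.7]) = 5.7
S (sum of others) = 11.4 - 5.7 = 5.7
min_reach = max(0, 5.7 - 5.7) = max(0, 0) = 0

Answer: 0.0000 11.4000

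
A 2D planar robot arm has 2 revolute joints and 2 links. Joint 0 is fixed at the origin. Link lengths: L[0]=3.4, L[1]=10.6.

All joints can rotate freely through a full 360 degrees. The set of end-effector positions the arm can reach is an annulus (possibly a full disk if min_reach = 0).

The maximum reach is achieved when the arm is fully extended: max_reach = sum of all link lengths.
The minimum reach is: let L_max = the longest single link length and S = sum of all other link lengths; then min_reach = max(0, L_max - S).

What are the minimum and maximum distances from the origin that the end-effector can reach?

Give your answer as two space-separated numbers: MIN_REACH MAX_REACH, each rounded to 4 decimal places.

Answer: 7.2000 14.0000

Derivation:
Link lengths: [3.4, 10.6]
max_reach = 3.4 + 10.6 = 14
L_max = max([3.4, 10.6]) = 10.6
S (sum of others) = 14 - 10.6 = 3.4
min_reach = max(0, 10.6 - 3.4) = max(0, 7.2) = 7.2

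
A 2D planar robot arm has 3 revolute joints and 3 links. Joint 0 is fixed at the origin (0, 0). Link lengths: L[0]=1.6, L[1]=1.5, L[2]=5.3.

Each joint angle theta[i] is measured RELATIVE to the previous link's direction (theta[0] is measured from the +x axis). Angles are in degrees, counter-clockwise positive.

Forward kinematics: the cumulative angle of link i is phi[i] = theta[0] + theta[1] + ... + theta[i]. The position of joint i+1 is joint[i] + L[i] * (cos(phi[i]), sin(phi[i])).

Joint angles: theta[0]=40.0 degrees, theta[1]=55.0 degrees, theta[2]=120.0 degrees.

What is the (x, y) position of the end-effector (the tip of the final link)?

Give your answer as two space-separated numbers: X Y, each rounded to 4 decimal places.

joint[0] = (0.0000, 0.0000)  (base)
link 0: phi[0] = 40 = 40 deg
  cos(40 deg) = 0.7660, sin(40 deg) = 0.6428
  joint[1] = (0.0000, 0.0000) + 1.6 * (0.7660, 0.6428) = (0.0000 + 1.2257, 0.0000 + 1.0285) = (1.2257, 1.0285)
link 1: phi[1] = 40 + 55 = 95 deg
  cos(95 deg) = -0.0872, sin(95 deg) = 0.9962
  joint[2] = (1.2257, 1.0285) + 1.5 * (-0.0872, 0.9962) = (1.2257 + -0.1307, 1.0285 + 1.4943) = (1.0949, 2.5228)
link 2: phi[2] = 40 + 55 + 120 = 215 deg
  cos(215 deg) = -0.8192, sin(215 deg) = -0.5736
  joint[3] = (1.0949, 2.5228) + 5.3 * (-0.8192, -0.5736) = (1.0949 + -4.3415, 2.5228 + -3.0400) = (-3.2466, -0.5172)
End effector: (-3.2466, -0.5172)

Answer: -3.2466 -0.5172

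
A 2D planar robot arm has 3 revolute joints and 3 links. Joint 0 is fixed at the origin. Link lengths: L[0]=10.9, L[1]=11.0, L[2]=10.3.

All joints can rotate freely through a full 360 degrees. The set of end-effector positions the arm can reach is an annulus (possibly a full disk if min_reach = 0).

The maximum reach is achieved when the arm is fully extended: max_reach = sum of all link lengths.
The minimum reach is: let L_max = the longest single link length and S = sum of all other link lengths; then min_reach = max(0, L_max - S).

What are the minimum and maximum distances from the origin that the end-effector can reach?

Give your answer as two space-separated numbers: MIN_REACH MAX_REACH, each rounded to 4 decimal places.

Answer: 0.0000 32.2000

Derivation:
Link lengths: [10.9, 11.0, 10.3]
max_reach = 10.9 + 11 + 10.3 = 32.2
L_max = max([10.9, 11.0, 10.3]) = 11
S (sum of others) = 32.2 - 11 = 21.2
min_reach = max(0, 11 - 21.2) = max(0, -10.2) = 0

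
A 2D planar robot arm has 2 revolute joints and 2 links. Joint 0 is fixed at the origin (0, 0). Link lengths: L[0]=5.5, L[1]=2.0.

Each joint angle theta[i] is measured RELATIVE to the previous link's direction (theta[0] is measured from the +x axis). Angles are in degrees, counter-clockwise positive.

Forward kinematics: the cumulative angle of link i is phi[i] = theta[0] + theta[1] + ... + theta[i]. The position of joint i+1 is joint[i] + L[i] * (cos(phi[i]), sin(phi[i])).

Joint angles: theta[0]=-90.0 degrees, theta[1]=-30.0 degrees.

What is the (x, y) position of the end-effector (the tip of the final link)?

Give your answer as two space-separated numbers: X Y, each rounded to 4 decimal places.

joint[0] = (0.0000, 0.0000)  (base)
link 0: phi[0] = -90 = -90 deg
  cos(-90 deg) = 0.0000, sin(-90 deg) = -1.0000
  joint[1] = (0.0000, 0.0000) + 5.5 * (0.0000, -1.0000) = (0.0000 + 0.0000, 0.0000 + -5.5000) = (0.0000, -5.5000)
link 1: phi[1] = -90 + -30 = -120 deg
  cos(-120 deg) = -0.5000, sin(-120 deg) = -0.8660
  joint[2] = (0.0000, -5.5000) + 2 * (-0.5000, -0.8660) = (0.0000 + -1.0000, -5.5000 + -1.7321) = (-1.0000, -7.2321)
End effector: (-1.0000, -7.2321)

Answer: -1.0000 -7.2321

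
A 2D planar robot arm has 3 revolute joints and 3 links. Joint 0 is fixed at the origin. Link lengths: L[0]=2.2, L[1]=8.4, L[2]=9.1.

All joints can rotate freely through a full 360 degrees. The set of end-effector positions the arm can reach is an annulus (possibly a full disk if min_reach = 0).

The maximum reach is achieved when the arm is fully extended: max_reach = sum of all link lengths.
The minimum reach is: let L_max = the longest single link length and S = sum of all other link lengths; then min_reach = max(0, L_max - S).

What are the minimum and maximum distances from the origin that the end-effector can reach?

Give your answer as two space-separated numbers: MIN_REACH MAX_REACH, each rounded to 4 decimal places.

Answer: 0.0000 19.7000

Derivation:
Link lengths: [2.2, 8.4, 9.1]
max_reach = 2.2 + 8.4 + 9.1 = 19.7
L_max = max([2.2, 8.4, 9.1]) = 9.1
S (sum of others) = 19.7 - 9.1 = 10.6
min_reach = max(0, 9.1 - 10.6) = max(0, -1.5) = 0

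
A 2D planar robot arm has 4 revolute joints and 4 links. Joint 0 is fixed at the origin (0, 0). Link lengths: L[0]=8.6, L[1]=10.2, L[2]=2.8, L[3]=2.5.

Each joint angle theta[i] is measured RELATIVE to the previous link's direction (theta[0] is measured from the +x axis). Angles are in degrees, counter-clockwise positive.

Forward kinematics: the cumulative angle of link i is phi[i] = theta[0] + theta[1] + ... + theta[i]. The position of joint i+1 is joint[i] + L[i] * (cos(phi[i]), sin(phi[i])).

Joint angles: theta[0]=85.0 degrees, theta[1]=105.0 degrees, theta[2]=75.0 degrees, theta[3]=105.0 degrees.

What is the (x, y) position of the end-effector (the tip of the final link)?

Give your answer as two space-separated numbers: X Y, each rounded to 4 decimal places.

Answer: -7.0775 4.4408

Derivation:
joint[0] = (0.0000, 0.0000)  (base)
link 0: phi[0] = 85 = 85 deg
  cos(85 deg) = 0.0872, sin(85 deg) = 0.9962
  joint[1] = (0.0000, 0.0000) + 8.6 * (0.0872, 0.9962) = (0.0000 + 0.7495, 0.0000 + 8.5673) = (0.7495, 8.5673)
link 1: phi[1] = 85 + 105 = 190 deg
  cos(190 deg) = -0.9848, sin(190 deg) = -0.1736
  joint[2] = (0.7495, 8.5673) + 10.2 * (-0.9848, -0.1736) = (0.7495 + -10.0450, 8.5673 + -1.7712) = (-9.2955, 6.7961)
link 2: phi[2] = 85 + 105 + 75 = 265 deg
  cos(265 deg) = -0.0872, sin(265 deg) = -0.9962
  joint[3] = (-9.2955, 6.7961) + 2.8 * (-0.0872, -0.9962) = (-9.2955 + -0.2440, 6.7961 + -2.7893) = (-9.5395, 4.0067)
link 3: phi[3] = 85 + 105 + 75 + 105 = 370 deg
  cos(370 deg) = 0.9848, sin(370 deg) = 0.1736
  joint[4] = (-9.5395, 4.0067) + 2.5 * (0.9848, 0.1736) = (-9.5395 + 2.4620, 4.0067 + 0.4341) = (-7.0775, 4.4408)
End effector: (-7.0775, 4.4408)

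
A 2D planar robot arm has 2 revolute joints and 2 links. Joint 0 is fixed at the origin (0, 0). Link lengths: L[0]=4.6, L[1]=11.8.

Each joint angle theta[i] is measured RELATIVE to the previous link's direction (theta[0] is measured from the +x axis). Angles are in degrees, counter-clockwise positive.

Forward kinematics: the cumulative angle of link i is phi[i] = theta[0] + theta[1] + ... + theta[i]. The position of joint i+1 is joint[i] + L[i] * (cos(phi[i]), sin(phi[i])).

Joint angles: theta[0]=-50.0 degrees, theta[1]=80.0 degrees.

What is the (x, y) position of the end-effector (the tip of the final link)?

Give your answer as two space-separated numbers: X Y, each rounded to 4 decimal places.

Answer: 13.1759 2.3762

Derivation:
joint[0] = (0.0000, 0.0000)  (base)
link 0: phi[0] = -50 = -50 deg
  cos(-50 deg) = 0.6428, sin(-50 deg) = -0.7660
  joint[1] = (0.0000, 0.0000) + 4.6 * (0.6428, -0.7660) = (0.0000 + 2.9568, 0.0000 + -3.5238) = (2.9568, -3.5238)
link 1: phi[1] = -50 + 80 = 30 deg
  cos(30 deg) = 0.8660, sin(30 deg) = 0.5000
  joint[2] = (2.9568, -3.5238) + 11.8 * (0.8660, 0.5000) = (2.9568 + 10.2191, -3.5238 + 5.9000) = (13.1759, 2.3762)
End effector: (13.1759, 2.3762)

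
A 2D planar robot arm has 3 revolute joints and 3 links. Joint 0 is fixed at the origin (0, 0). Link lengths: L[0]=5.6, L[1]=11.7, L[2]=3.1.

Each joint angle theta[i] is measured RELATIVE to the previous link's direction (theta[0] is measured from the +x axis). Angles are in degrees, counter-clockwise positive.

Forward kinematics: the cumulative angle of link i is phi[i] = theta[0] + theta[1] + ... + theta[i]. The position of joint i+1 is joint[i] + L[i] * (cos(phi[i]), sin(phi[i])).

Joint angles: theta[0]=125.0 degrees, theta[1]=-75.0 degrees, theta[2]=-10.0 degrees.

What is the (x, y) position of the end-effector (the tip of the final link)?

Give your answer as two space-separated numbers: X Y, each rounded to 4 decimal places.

Answer: 6.6833 15.5426

Derivation:
joint[0] = (0.0000, 0.0000)  (base)
link 0: phi[0] = 125 = 125 deg
  cos(125 deg) = -0.5736, sin(125 deg) = 0.8192
  joint[1] = (0.0000, 0.0000) + 5.6 * (-0.5736, 0.8192) = (0.0000 + -3.2120, 0.0000 + 4.5873) = (-3.2120, 4.5873)
link 1: phi[1] = 125 + -75 = 50 deg
  cos(50 deg) = 0.6428, sin(50 deg) = 0.7660
  joint[2] = (-3.2120, 4.5873) + 11.7 * (0.6428, 0.7660) = (-3.2120 + 7.5206, 4.5873 + 8.9627) = (4.3086, 13.5500)
link 2: phi[2] = 125 + -75 + -10 = 40 deg
  cos(40 deg) = 0.7660, sin(40 deg) = 0.6428
  joint[3] = (4.3086, 13.5500) + 3.1 * (0.7660, 0.6428) = (4.3086 + 2.3747, 13.5500 + 1.9926) = (6.6833, 15.5426)
End effector: (6.6833, 15.5426)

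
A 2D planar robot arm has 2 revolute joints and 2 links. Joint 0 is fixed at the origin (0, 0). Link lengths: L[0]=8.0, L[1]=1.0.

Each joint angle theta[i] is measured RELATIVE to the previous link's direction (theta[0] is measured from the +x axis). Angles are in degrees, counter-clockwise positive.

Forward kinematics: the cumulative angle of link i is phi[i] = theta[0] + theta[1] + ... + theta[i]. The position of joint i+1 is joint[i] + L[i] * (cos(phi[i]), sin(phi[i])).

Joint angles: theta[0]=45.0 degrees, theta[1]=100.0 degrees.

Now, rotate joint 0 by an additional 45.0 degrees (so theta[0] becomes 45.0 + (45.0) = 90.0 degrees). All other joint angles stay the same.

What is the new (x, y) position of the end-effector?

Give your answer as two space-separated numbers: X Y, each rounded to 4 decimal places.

joint[0] = (0.0000, 0.0000)  (base)
link 0: phi[0] = 90 = 90 deg
  cos(90 deg) = 0.0000, sin(90 deg) = 1.0000
  joint[1] = (0.0000, 0.0000) + 8 * (0.0000, 1.0000) = (0.0000 + 0.0000, 0.0000 + 8.0000) = (0.0000, 8.0000)
link 1: phi[1] = 90 + 100 = 190 deg
  cos(190 deg) = -0.9848, sin(190 deg) = -0.1736
  joint[2] = (0.0000, 8.0000) + 1 * (-0.9848, -0.1736) = (0.0000 + -0.9848, 8.0000 + -0.1736) = (-0.9848, 7.8264)
End effector: (-0.9848, 7.8264)

Answer: -0.9848 7.8264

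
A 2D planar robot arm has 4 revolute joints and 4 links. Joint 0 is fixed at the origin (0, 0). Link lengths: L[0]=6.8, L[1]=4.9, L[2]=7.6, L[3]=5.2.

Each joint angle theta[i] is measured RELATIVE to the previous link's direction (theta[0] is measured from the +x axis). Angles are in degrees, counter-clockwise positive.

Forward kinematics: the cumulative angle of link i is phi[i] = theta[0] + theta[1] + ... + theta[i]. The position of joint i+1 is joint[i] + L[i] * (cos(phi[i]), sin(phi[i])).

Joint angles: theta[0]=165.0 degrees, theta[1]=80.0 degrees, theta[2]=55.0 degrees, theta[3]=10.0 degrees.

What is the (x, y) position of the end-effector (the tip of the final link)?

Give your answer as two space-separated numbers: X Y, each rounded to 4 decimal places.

joint[0] = (0.0000, 0.0000)  (base)
link 0: phi[0] = 165 = 165 deg
  cos(165 deg) = -0.9659, sin(165 deg) = 0.2588
  joint[1] = (0.0000, 0.0000) + 6.8 * (-0.9659, 0.2588) = (0.0000 + -6.5683, 0.0000 + 1.7600) = (-6.5683, 1.7600)
link 1: phi[1] = 165 + 80 = 245 deg
  cos(245 deg) = -0.4226, sin(245 deg) = -0.9063
  joint[2] = (-6.5683, 1.7600) + 4.9 * (-0.4226, -0.9063) = (-6.5683 + -2.0708, 1.7600 + -4.4409) = (-8.6391, -2.6809)
link 2: phi[2] = 165 + 80 + 55 = 300 deg
  cos(300 deg) = 0.5000, sin(300 deg) = -0.8660
  joint[3] = (-8.6391, -2.6809) + 7.6 * (0.5000, -0.8660) = (-8.6391 + 3.8000, -2.6809 + -6.5818) = (-4.8391, -9.2627)
link 3: phi[3] = 165 + 80 + 55 + 10 = 310 deg
  cos(310 deg) = 0.6428, sin(310 deg) = -0.7660
  joint[4] = (-4.8391, -9.2627) + 5.2 * (0.6428, -0.7660) = (-4.8391 + 3.3425, -9.2627 + -3.9834) = (-1.4966, -13.2462)
End effector: (-1.4966, -13.2462)

Answer: -1.4966 -13.2462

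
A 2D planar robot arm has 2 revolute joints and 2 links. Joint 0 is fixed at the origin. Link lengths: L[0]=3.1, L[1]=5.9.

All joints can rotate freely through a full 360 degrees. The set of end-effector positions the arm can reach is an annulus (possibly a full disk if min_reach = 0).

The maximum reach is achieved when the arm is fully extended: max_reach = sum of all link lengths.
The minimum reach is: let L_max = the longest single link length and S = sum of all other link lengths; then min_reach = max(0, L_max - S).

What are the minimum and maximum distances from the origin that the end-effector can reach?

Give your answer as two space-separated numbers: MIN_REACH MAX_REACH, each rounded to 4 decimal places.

Answer: 2.8000 9.0000

Derivation:
Link lengths: [3.1, 5.9]
max_reach = 3.1 + 5.9 = 9
L_max = max([3.1, 5.9]) = 5.9
S (sum of others) = 9 - 5.9 = 3.1
min_reach = max(0, 5.9 - 3.1) = max(0, 2.8) = 2.8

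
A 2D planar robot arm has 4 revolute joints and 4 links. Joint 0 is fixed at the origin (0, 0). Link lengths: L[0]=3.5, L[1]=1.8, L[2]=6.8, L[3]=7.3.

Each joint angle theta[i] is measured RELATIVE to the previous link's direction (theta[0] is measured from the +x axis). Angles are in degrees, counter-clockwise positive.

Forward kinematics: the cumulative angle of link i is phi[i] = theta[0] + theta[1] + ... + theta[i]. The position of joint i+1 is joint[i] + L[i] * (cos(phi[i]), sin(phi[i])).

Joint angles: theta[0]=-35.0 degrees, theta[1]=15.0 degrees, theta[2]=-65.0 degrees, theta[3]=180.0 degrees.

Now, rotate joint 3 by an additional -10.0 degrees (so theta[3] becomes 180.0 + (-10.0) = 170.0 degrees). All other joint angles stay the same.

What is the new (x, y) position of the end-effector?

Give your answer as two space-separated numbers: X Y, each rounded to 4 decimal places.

Answer: 5.7874 -2.1251

Derivation:
joint[0] = (0.0000, 0.0000)  (base)
link 0: phi[0] = -35 = -35 deg
  cos(-35 deg) = 0.8192, sin(-35 deg) = -0.5736
  joint[1] = (0.0000, 0.0000) + 3.5 * (0.8192, -0.5736) = (0.0000 + 2.8670, 0.0000 + -2.0075) = (2.8670, -2.0075)
link 1: phi[1] = -35 + 15 = -20 deg
  cos(-20 deg) = 0.9397, sin(-20 deg) = -0.3420
  joint[2] = (2.8670, -2.0075) + 1.8 * (0.9397, -0.3420) = (2.8670 + 1.6914, -2.0075 + -0.6156) = (4.5585, -2.6232)
link 2: phi[2] = -35 + 15 + -65 = -85 deg
  cos(-85 deg) = 0.0872, sin(-85 deg) = -0.9962
  joint[3] = (4.5585, -2.6232) + 6.8 * (0.0872, -0.9962) = (4.5585 + 0.5927, -2.6232 + -6.7741) = (5.1511, -9.3973)
link 3: phi[3] = -35 + 15 + -65 + 170 = 85 deg
  cos(85 deg) = 0.0872, sin(85 deg) = 0.9962
  joint[4] = (5.1511, -9.3973) + 7.3 * (0.0872, 0.9962) = (5.1511 + 0.6362, -9.3973 + 7.2722) = (5.7874, -2.1251)
End effector: (5.7874, -2.1251)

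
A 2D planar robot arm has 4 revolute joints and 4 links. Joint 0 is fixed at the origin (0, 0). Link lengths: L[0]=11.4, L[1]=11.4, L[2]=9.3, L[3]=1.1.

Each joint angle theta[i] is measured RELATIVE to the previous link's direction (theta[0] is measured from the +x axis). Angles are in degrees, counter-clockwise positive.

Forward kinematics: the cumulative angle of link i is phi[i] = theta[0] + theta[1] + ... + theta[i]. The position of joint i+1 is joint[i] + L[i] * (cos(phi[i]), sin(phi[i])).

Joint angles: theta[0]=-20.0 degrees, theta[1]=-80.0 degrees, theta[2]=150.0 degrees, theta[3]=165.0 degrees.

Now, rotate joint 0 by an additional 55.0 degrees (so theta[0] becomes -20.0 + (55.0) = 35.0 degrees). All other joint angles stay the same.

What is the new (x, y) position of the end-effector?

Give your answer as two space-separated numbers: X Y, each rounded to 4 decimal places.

joint[0] = (0.0000, 0.0000)  (base)
link 0: phi[0] = 35 = 35 deg
  cos(35 deg) = 0.8192, sin(35 deg) = 0.5736
  joint[1] = (0.0000, 0.0000) + 11.4 * (0.8192, 0.5736) = (0.0000 + 9.3383, 0.0000 + 6.5388) = (9.3383, 6.5388)
link 1: phi[1] = 35 + -80 = -45 deg
  cos(-45 deg) = 0.7071, sin(-45 deg) = -0.7071
  joint[2] = (9.3383, 6.5388) + 11.4 * (0.7071, -0.7071) = (9.3383 + 8.0610, 6.5388 + -8.0610) = (17.3994, -1.5222)
link 2: phi[2] = 35 + -80 + 150 = 105 deg
  cos(105 deg) = -0.2588, sin(105 deg) = 0.9659
  joint[3] = (17.3994, -1.5222) + 9.3 * (-0.2588, 0.9659) = (17.3994 + -2.4070, -1.5222 + 8.9831) = (14.9923, 7.4609)
link 3: phi[3] = 35 + -80 + 150 + 165 = 270 deg
  cos(270 deg) = -0.0000, sin(270 deg) = -1.0000
  joint[4] = (14.9923, 7.4609) + 1.1 * (-0.0000, -1.0000) = (14.9923 + -0.0000, 7.4609 + -1.1000) = (14.9923, 6.3609)
End effector: (14.9923, 6.3609)

Answer: 14.9923 6.3609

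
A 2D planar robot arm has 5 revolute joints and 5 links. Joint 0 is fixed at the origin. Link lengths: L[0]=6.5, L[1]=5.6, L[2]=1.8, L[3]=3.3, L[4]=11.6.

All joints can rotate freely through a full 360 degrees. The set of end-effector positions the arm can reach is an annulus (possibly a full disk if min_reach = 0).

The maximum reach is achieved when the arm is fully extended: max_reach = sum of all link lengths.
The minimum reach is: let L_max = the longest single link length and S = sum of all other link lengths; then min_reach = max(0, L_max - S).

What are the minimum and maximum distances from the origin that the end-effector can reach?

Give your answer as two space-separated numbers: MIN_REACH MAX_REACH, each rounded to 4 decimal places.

Answer: 0.0000 28.8000

Derivation:
Link lengths: [6.5, 5.6, 1.8, 3.3, 11.6]
max_reach = 6.5 + 5.6 + 1.8 + 3.3 + 11.6 = 28.8
L_max = max([6.5, 5.6, 1.8, 3.3, 11.6]) = 11.6
S (sum of others) = 28.8 - 11.6 = 17.2
min_reach = max(0, 11.6 - 17.2) = max(0, -5.6) = 0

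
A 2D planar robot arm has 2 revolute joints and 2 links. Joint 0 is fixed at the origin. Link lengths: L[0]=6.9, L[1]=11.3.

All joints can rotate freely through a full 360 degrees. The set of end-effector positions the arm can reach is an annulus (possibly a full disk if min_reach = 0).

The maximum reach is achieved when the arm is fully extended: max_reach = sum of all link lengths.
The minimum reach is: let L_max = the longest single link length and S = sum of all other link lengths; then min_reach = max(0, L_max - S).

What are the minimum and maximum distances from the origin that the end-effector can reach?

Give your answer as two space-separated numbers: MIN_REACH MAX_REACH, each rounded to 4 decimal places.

Answer: 4.4000 18.2000

Derivation:
Link lengths: [6.9, 11.3]
max_reach = 6.9 + 11.3 = 18.2
L_max = max([6.9, 11.3]) = 11.3
S (sum of others) = 18.2 - 11.3 = 6.9
min_reach = max(0, 11.3 - 6.9) = max(0, 4.4) = 4.4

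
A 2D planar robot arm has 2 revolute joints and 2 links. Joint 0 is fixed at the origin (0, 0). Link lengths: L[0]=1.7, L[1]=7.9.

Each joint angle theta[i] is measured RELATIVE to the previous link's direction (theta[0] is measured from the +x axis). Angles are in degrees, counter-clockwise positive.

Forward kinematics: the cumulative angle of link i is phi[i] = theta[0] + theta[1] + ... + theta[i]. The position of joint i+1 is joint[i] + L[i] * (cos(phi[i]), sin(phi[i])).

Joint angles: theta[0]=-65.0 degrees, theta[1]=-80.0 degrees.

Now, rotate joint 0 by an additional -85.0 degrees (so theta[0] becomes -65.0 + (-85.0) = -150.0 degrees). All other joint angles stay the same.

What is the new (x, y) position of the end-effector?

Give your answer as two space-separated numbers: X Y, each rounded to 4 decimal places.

joint[0] = (0.0000, 0.0000)  (base)
link 0: phi[0] = -150 = -150 deg
  cos(-150 deg) = -0.8660, sin(-150 deg) = -0.5000
  joint[1] = (0.0000, 0.0000) + 1.7 * (-0.8660, -0.5000) = (0.0000 + -1.4722, 0.0000 + -0.8500) = (-1.4722, -0.8500)
link 1: phi[1] = -150 + -80 = -230 deg
  cos(-230 deg) = -0.6428, sin(-230 deg) = 0.7660
  joint[2] = (-1.4722, -0.8500) + 7.9 * (-0.6428, 0.7660) = (-1.4722 + -5.0780, -0.8500 + 6.0518) = (-6.5503, 5.2018)
End effector: (-6.5503, 5.2018)

Answer: -6.5503 5.2018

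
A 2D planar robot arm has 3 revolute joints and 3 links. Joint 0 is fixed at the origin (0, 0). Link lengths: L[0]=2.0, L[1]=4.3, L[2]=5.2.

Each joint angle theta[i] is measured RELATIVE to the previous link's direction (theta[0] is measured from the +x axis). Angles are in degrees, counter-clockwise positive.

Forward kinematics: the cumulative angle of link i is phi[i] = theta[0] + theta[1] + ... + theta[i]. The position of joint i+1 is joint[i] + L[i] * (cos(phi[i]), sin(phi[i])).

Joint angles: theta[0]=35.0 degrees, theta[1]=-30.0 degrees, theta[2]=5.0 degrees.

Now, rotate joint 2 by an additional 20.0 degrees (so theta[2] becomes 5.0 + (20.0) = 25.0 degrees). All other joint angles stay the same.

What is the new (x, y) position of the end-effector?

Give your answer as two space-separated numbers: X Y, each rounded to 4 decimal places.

Answer: 10.4253 4.1219

Derivation:
joint[0] = (0.0000, 0.0000)  (base)
link 0: phi[0] = 35 = 35 deg
  cos(35 deg) = 0.8192, sin(35 deg) = 0.5736
  joint[1] = (0.0000, 0.0000) + 2 * (0.8192, 0.5736) = (0.0000 + 1.6383, 0.0000 + 1.1472) = (1.6383, 1.1472)
link 1: phi[1] = 35 + -30 = 5 deg
  cos(5 deg) = 0.9962, sin(5 deg) = 0.0872
  joint[2] = (1.6383, 1.1472) + 4.3 * (0.9962, 0.0872) = (1.6383 + 4.2836, 1.1472 + 0.3748) = (5.9219, 1.5219)
link 2: phi[2] = 35 + -30 + 25 = 30 deg
  cos(30 deg) = 0.8660, sin(30 deg) = 0.5000
  joint[3] = (5.9219, 1.5219) + 5.2 * (0.8660, 0.5000) = (5.9219 + 4.5033, 1.5219 + 2.6000) = (10.4253, 4.1219)
End effector: (10.4253, 4.1219)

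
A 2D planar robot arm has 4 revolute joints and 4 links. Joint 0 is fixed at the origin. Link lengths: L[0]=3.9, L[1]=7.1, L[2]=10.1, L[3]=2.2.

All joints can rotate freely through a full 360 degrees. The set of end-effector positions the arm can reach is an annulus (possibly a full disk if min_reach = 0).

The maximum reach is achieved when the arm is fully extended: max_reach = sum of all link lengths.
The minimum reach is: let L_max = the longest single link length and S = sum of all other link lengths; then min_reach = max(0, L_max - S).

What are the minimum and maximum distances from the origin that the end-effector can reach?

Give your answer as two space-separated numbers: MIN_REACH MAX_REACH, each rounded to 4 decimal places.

Link lengths: [3.9, 7.1, 10.1, 2.2]
max_reach = 3.9 + 7.1 + 10.1 + 2.2 = 23.3
L_max = max([3.9, 7.1, 10.1, 2.2]) = 10.1
S (sum of others) = 23.3 - 10.1 = 13.2
min_reach = max(0, 10.1 - 13.2) = max(0, -3.1) = 0

Answer: 0.0000 23.3000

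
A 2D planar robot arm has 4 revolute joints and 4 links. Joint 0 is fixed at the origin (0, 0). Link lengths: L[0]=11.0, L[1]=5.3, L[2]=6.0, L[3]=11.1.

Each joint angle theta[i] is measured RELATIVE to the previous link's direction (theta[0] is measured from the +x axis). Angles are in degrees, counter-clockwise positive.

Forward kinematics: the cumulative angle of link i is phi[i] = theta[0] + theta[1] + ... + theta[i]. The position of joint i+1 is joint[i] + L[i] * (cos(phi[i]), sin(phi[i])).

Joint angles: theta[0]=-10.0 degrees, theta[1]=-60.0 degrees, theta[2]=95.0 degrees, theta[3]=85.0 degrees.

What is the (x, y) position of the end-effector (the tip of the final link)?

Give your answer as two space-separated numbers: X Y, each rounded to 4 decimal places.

Answer: 14.2870 6.0758

Derivation:
joint[0] = (0.0000, 0.0000)  (base)
link 0: phi[0] = -10 = -10 deg
  cos(-10 deg) = 0.9848, sin(-10 deg) = -0.1736
  joint[1] = (0.0000, 0.0000) + 11 * (0.9848, -0.1736) = (0.0000 + 10.8329, 0.0000 + -1.9101) = (10.8329, -1.9101)
link 1: phi[1] = -10 + -60 = -70 deg
  cos(-70 deg) = 0.3420, sin(-70 deg) = -0.9397
  joint[2] = (10.8329, -1.9101) + 5.3 * (0.3420, -0.9397) = (10.8329 + 1.8127, -1.9101 + -4.9804) = (12.6456, -6.8905)
link 2: phi[2] = -10 + -60 + 95 = 25 deg
  cos(25 deg) = 0.9063, sin(25 deg) = 0.4226
  joint[3] = (12.6456, -6.8905) + 6 * (0.9063, 0.4226) = (12.6456 + 5.4378, -6.8905 + 2.5357) = (18.0834, -4.3548)
link 3: phi[3] = -10 + -60 + 95 + 85 = 110 deg
  cos(110 deg) = -0.3420, sin(110 deg) = 0.9397
  joint[4] = (18.0834, -4.3548) + 11.1 * (-0.3420, 0.9397) = (18.0834 + -3.7964, -4.3548 + 10.4306) = (14.2870, 6.0758)
End effector: (14.2870, 6.0758)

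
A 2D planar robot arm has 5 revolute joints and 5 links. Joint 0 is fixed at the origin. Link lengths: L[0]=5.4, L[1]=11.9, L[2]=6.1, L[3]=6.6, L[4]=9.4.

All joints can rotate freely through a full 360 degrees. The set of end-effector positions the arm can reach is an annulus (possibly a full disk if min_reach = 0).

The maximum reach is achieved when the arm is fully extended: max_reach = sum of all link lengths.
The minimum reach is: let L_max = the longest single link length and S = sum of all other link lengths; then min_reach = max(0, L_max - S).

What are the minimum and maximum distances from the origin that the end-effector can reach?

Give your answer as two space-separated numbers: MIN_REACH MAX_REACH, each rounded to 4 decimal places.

Answer: 0.0000 39.4000

Derivation:
Link lengths: [5.4, 11.9, 6.1, 6.6, 9.4]
max_reach = 5.4 + 11.9 + 6.1 + 6.6 + 9.4 = 39.4
L_max = max([5.4, 11.9, 6.1, 6.6, 9.4]) = 11.9
S (sum of others) = 39.4 - 11.9 = 27.5
min_reach = max(0, 11.9 - 27.5) = max(0, -15.6) = 0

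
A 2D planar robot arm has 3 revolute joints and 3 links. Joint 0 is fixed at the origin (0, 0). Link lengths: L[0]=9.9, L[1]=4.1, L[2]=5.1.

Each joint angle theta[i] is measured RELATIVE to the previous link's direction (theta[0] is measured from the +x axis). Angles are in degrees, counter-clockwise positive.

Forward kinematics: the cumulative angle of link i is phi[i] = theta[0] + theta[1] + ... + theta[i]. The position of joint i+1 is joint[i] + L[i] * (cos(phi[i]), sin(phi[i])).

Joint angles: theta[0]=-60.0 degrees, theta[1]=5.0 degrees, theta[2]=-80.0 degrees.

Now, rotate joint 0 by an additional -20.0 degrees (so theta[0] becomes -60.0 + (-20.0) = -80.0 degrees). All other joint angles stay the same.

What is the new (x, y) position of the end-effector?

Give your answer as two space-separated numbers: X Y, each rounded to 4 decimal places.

Answer: -1.8419 -15.8652

Derivation:
joint[0] = (0.0000, 0.0000)  (base)
link 0: phi[0] = -80 = -80 deg
  cos(-80 deg) = 0.1736, sin(-80 deg) = -0.9848
  joint[1] = (0.0000, 0.0000) + 9.9 * (0.1736, -0.9848) = (0.0000 + 1.7191, 0.0000 + -9.7496) = (1.7191, -9.7496)
link 1: phi[1] = -80 + 5 = -75 deg
  cos(-75 deg) = 0.2588, sin(-75 deg) = -0.9659
  joint[2] = (1.7191, -9.7496) + 4.1 * (0.2588, -0.9659) = (1.7191 + 1.0612, -9.7496 + -3.9603) = (2.7803, -13.7099)
link 2: phi[2] = -80 + 5 + -80 = -155 deg
  cos(-155 deg) = -0.9063, sin(-155 deg) = -0.4226
  joint[3] = (2.7803, -13.7099) + 5.1 * (-0.9063, -0.4226) = (2.7803 + -4.6222, -13.7099 + -2.1554) = (-1.8419, -15.8652)
End effector: (-1.8419, -15.8652)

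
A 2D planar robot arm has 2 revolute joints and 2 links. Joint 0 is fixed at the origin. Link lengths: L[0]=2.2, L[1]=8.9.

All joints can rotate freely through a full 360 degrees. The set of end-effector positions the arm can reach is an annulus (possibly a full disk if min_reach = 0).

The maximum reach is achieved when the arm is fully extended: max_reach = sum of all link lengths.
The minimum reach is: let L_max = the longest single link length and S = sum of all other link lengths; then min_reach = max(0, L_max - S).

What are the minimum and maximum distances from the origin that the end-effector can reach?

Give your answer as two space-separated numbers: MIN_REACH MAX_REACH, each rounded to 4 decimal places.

Link lengths: [2.2, 8.9]
max_reach = 2.2 + 8.9 = 11.1
L_max = max([2.2, 8.9]) = 8.9
S (sum of others) = 11.1 - 8.9 = 2.2
min_reach = max(0, 8.9 - 2.2) = max(0, 6.7) = 6.7

Answer: 6.7000 11.1000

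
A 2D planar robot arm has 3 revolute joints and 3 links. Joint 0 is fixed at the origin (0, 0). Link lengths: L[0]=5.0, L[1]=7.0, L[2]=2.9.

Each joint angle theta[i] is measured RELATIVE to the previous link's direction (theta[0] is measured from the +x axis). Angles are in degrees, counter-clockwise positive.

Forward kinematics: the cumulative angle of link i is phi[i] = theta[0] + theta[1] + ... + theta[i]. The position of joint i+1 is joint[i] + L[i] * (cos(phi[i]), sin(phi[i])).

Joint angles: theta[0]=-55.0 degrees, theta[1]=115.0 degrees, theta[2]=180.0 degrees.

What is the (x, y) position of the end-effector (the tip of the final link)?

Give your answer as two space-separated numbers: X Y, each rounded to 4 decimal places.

Answer: 4.9179 -0.5451

Derivation:
joint[0] = (0.0000, 0.0000)  (base)
link 0: phi[0] = -55 = -55 deg
  cos(-55 deg) = 0.5736, sin(-55 deg) = -0.8192
  joint[1] = (0.0000, 0.0000) + 5 * (0.5736, -0.8192) = (0.0000 + 2.8679, 0.0000 + -4.0958) = (2.8679, -4.0958)
link 1: phi[1] = -55 + 115 = 60 deg
  cos(60 deg) = 0.5000, sin(60 deg) = 0.8660
  joint[2] = (2.8679, -4.0958) + 7 * (0.5000, 0.8660) = (2.8679 + 3.5000, -4.0958 + 6.0622) = (6.3679, 1.9664)
link 2: phi[2] = -55 + 115 + 180 = 240 deg
  cos(240 deg) = -0.5000, sin(240 deg) = -0.8660
  joint[3] = (6.3679, 1.9664) + 2.9 * (-0.5000, -0.8660) = (6.3679 + -1.4500, 1.9664 + -2.5115) = (4.9179, -0.5451)
End effector: (4.9179, -0.5451)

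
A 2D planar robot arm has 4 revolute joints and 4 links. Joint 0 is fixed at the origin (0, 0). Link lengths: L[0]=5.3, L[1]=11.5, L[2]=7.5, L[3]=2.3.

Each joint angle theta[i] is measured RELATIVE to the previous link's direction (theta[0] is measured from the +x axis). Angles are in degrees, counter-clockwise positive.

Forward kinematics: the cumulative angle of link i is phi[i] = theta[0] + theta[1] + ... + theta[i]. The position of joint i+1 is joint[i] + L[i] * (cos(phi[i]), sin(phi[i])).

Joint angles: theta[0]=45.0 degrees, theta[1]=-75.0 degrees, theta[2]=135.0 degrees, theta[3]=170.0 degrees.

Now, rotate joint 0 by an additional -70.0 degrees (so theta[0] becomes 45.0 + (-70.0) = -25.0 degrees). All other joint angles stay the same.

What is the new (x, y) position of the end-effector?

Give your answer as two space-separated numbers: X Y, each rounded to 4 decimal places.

joint[0] = (0.0000, 0.0000)  (base)
link 0: phi[0] = -25 = -25 deg
  cos(-25 deg) = 0.9063, sin(-25 deg) = -0.4226
  joint[1] = (0.0000, 0.0000) + 5.3 * (0.9063, -0.4226) = (0.0000 + 4.8034, 0.0000 + -2.2399) = (4.8034, -2.2399)
link 1: phi[1] = -25 + -75 = -100 deg
  cos(-100 deg) = -0.1736, sin(-100 deg) = -0.9848
  joint[2] = (4.8034, -2.2399) + 11.5 * (-0.1736, -0.9848) = (4.8034 + -1.9970, -2.2399 + -11.3253) = (2.8065, -13.5652)
link 2: phi[2] = -25 + -75 + 135 = 35 deg
  cos(35 deg) = 0.8192, sin(35 deg) = 0.5736
  joint[3] = (2.8065, -13.5652) + 7.5 * (0.8192, 0.5736) = (2.8065 + 6.1436, -13.5652 + 4.3018) = (8.9501, -9.2633)
link 3: phi[3] = -25 + -75 + 135 + 170 = 205 deg
  cos(205 deg) = -0.9063, sin(205 deg) = -0.4226
  joint[4] = (8.9501, -9.2633) + 2.3 * (-0.9063, -0.4226) = (8.9501 + -2.0845, -9.2633 + -0.9720) = (6.8656, -10.2354)
End effector: (6.8656, -10.2354)

Answer: 6.8656 -10.2354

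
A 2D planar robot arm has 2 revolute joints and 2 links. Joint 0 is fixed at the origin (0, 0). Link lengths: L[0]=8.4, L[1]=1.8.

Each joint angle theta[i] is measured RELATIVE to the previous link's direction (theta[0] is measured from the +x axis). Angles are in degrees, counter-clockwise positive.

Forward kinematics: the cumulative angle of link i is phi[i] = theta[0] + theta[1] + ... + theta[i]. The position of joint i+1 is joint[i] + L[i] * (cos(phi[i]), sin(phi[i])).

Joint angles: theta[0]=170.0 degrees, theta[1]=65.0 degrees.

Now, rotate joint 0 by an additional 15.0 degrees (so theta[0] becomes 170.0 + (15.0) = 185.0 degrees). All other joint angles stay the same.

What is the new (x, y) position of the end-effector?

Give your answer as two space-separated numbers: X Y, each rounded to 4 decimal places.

joint[0] = (0.0000, 0.0000)  (base)
link 0: phi[0] = 185 = 185 deg
  cos(185 deg) = -0.9962, sin(185 deg) = -0.0872
  joint[1] = (0.0000, 0.0000) + 8.4 * (-0.9962, -0.0872) = (0.0000 + -8.3680, 0.0000 + -0.7321) = (-8.3680, -0.7321)
link 1: phi[1] = 185 + 65 = 250 deg
  cos(250 deg) = -0.3420, sin(250 deg) = -0.9397
  joint[2] = (-8.3680, -0.7321) + 1.8 * (-0.3420, -0.9397) = (-8.3680 + -0.6156, -0.7321 + -1.6914) = (-8.9837, -2.4236)
End effector: (-8.9837, -2.4236)

Answer: -8.9837 -2.4236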